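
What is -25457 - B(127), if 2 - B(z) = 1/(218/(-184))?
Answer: -2775123/109 ≈ -25460.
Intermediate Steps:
B(z) = 310/109 (B(z) = 2 - 1/(218/(-184)) = 2 - 1/(218*(-1/184)) = 2 - 1/(-109/92) = 2 - 1*(-92/109) = 2 + 92/109 = 310/109)
-25457 - B(127) = -25457 - 1*310/109 = -25457 - 310/109 = -2775123/109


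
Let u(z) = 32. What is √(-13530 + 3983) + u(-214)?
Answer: 32 + I*√9547 ≈ 32.0 + 97.709*I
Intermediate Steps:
√(-13530 + 3983) + u(-214) = √(-13530 + 3983) + 32 = √(-9547) + 32 = I*√9547 + 32 = 32 + I*√9547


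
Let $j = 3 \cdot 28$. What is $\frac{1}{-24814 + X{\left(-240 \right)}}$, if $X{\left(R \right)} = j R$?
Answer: $- \frac{1}{44974} \approx -2.2235 \cdot 10^{-5}$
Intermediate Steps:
$j = 84$
$X{\left(R \right)} = 84 R$
$\frac{1}{-24814 + X{\left(-240 \right)}} = \frac{1}{-24814 + 84 \left(-240\right)} = \frac{1}{-24814 - 20160} = \frac{1}{-44974} = - \frac{1}{44974}$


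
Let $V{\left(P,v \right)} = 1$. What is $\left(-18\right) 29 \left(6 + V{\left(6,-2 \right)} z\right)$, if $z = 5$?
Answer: $-5742$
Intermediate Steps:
$\left(-18\right) 29 \left(6 + V{\left(6,-2 \right)} z\right) = \left(-18\right) 29 \left(6 + 1 \cdot 5\right) = - 522 \left(6 + 5\right) = \left(-522\right) 11 = -5742$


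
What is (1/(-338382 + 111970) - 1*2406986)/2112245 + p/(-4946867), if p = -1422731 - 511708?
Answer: -1770775159225339351/2365777875505392980 ≈ -0.74850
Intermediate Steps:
p = -1934439
(1/(-338382 + 111970) - 1*2406986)/2112245 + p/(-4946867) = (1/(-338382 + 111970) - 1*2406986)/2112245 - 1934439/(-4946867) = (1/(-226412) - 2406986)*(1/2112245) - 1934439*(-1/4946867) = (-1/226412 - 2406986)*(1/2112245) + 1934439/4946867 = -544970514233/226412*1/2112245 + 1934439/4946867 = -544970514233/478237614940 + 1934439/4946867 = -1770775159225339351/2365777875505392980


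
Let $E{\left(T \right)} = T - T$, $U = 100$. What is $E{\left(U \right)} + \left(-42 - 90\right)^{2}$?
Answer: $17424$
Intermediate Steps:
$E{\left(T \right)} = 0$
$E{\left(U \right)} + \left(-42 - 90\right)^{2} = 0 + \left(-42 - 90\right)^{2} = 0 + \left(-132\right)^{2} = 0 + 17424 = 17424$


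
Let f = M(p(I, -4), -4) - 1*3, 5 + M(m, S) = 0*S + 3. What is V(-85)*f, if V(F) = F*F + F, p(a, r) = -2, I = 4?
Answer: -35700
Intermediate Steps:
M(m, S) = -2 (M(m, S) = -5 + (0*S + 3) = -5 + (0 + 3) = -5 + 3 = -2)
V(F) = F + F² (V(F) = F² + F = F + F²)
f = -5 (f = -2 - 1*3 = -2 - 3 = -5)
V(-85)*f = -85*(1 - 85)*(-5) = -85*(-84)*(-5) = 7140*(-5) = -35700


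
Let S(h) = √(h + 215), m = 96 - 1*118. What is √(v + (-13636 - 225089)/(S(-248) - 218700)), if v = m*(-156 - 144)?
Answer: √(6600 + 238725/(218700 - I*√33)) ≈ 81.247 + 0.e-7*I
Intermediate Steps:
m = -22 (m = 96 - 118 = -22)
S(h) = √(215 + h)
v = 6600 (v = -22*(-156 - 144) = -22*(-300) = 6600)
√(v + (-13636 - 225089)/(S(-248) - 218700)) = √(6600 + (-13636 - 225089)/(√(215 - 248) - 218700)) = √(6600 - 238725/(√(-33) - 218700)) = √(6600 - 238725/(I*√33 - 218700)) = √(6600 - 238725/(-218700 + I*√33))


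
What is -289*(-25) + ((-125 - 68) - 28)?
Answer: 7004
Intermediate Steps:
-289*(-25) + ((-125 - 68) - 28) = 7225 + (-193 - 28) = 7225 - 221 = 7004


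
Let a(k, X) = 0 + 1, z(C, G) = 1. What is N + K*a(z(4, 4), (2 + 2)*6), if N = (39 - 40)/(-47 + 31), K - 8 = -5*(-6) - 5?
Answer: 529/16 ≈ 33.063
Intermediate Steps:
a(k, X) = 1
K = 33 (K = 8 + (-5*(-6) - 5) = 8 + (30 - 5) = 8 + 25 = 33)
N = 1/16 (N = -1/(-16) = -1*(-1/16) = 1/16 ≈ 0.062500)
N + K*a(z(4, 4), (2 + 2)*6) = 1/16 + 33*1 = 1/16 + 33 = 529/16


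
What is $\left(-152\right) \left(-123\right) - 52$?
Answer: $18644$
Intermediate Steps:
$\left(-152\right) \left(-123\right) - 52 = 18696 - 52 = 18644$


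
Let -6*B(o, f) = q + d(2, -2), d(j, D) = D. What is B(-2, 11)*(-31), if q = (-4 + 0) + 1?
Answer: -155/6 ≈ -25.833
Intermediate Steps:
q = -3 (q = -4 + 1 = -3)
B(o, f) = 5/6 (B(o, f) = -(-3 - 2)/6 = -1/6*(-5) = 5/6)
B(-2, 11)*(-31) = (5/6)*(-31) = -155/6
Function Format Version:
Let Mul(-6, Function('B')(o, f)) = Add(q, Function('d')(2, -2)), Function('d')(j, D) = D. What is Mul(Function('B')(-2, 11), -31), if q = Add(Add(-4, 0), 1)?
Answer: Rational(-155, 6) ≈ -25.833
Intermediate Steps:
q = -3 (q = Add(-4, 1) = -3)
Function('B')(o, f) = Rational(5, 6) (Function('B')(o, f) = Mul(Rational(-1, 6), Add(-3, -2)) = Mul(Rational(-1, 6), -5) = Rational(5, 6))
Mul(Function('B')(-2, 11), -31) = Mul(Rational(5, 6), -31) = Rational(-155, 6)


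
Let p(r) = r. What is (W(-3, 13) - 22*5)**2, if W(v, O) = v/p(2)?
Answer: 49729/4 ≈ 12432.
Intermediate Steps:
W(v, O) = v/2
(W(-3, 13) - 22*5)**2 = ((1/2)*(-3) - 22*5)**2 = (-3/2 - 110)**2 = (-223/2)**2 = 49729/4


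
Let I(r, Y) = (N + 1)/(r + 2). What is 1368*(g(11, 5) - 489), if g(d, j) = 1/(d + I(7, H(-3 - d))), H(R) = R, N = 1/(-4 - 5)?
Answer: -601277040/899 ≈ -6.6883e+5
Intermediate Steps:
N = -1/9 (N = 1/(-9) = -1/9 ≈ -0.11111)
I(r, Y) = 8/(9*(2 + r)) (I(r, Y) = (-1/9 + 1)/(r + 2) = 8/(9*(2 + r)))
g(d, j) = 1/(8/81 + d) (g(d, j) = 1/(d + 8/(9*(2 + 7))) = 1/(d + (8/9)/9) = 1/(d + (8/9)*(1/9)) = 1/(d + 8/81) = 1/(8/81 + d))
1368*(g(11, 5) - 489) = 1368*(81/(8 + 81*11) - 489) = 1368*(81/(8 + 891) - 489) = 1368*(81/899 - 489) = 1368*(-439530/899) = -601277040/899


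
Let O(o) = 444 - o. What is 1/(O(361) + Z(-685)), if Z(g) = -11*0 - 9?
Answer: 1/74 ≈ 0.013514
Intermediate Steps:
Z(g) = -9 (Z(g) = 0 - 9 = -9)
1/(O(361) + Z(-685)) = 1/((444 - 1*361) - 9) = 1/((444 - 361) - 9) = 1/(83 - 9) = 1/74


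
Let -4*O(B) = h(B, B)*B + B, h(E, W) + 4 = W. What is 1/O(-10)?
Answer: -2/65 ≈ -0.030769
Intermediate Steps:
h(E, W) = -4 + W
O(B) = -B/4 - B*(-4 + B)/4 (O(B) = -((-4 + B)*B + B)/4 = -(B*(-4 + B) + B)/4 = -(B + B*(-4 + B))/4 = -B/4 - B*(-4 + B)/4)
1/O(-10) = 1/((¼)*(-10)*(3 - 1*(-10))) = 1/((¼)*(-10)*(3 + 10)) = 1/((¼)*(-10)*13) = 1/(-65/2) = -2/65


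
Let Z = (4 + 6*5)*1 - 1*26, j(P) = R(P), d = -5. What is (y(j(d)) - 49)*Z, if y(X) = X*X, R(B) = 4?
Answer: -264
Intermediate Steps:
j(P) = 4
Z = 8 (Z = (4 + 30)*1 - 26 = 34*1 - 26 = 34 - 26 = 8)
y(X) = X²
(y(j(d)) - 49)*Z = (4² - 49)*8 = (16 - 49)*8 = -33*8 = -264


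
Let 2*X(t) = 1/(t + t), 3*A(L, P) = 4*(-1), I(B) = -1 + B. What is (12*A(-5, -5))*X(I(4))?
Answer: -4/3 ≈ -1.3333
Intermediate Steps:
A(L, P) = -4/3 (A(L, P) = (4*(-1))/3 = (1/3)*(-4) = -4/3)
X(t) = 1/(4*t) (X(t) = 1/(2*(t + t)) = 1/(2*((2*t))) = (1/(2*t))/2 = 1/(4*t))
(12*A(-5, -5))*X(I(4)) = (12*(-4/3))*(1/(4*(-1 + 4))) = -4/3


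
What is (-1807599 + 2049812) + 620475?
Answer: 862688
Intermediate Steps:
(-1807599 + 2049812) + 620475 = 242213 + 620475 = 862688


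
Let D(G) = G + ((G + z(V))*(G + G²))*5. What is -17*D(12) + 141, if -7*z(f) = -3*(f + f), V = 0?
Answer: -159183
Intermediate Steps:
z(f) = 6*f/7 (z(f) = -(-3)*(f + f)/7 = -(-3)*2*f/7 = -(-6)*f/7 = 6*f/7)
D(G) = G + 5*G*(G + G²) (D(G) = G + ((G + (6/7)*0)*(G + G²))*5 = G + ((G + 0)*(G + G²))*5 = G + (G*(G + G²))*5 = G + 5*G*(G + G²))
-17*D(12) + 141 = -204*(1 + 5*12 + 5*12²) + 141 = -204*(1 + 60 + 5*144) + 141 = -204*(1 + 60 + 720) + 141 = -204*781 + 141 = -17*9372 + 141 = -159324 + 141 = -159183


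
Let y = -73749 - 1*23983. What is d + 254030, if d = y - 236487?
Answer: -80189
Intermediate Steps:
y = -97732 (y = -73749 - 23983 = -97732)
d = -334219 (d = -97732 - 236487 = -334219)
d + 254030 = -334219 + 254030 = -80189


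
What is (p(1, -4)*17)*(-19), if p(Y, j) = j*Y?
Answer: 1292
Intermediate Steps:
p(Y, j) = Y*j
(p(1, -4)*17)*(-19) = ((1*(-4))*17)*(-19) = -4*17*(-19) = -68*(-19) = 1292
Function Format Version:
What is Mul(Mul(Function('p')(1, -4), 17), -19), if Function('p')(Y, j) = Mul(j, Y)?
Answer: 1292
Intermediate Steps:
Function('p')(Y, j) = Mul(Y, j)
Mul(Mul(Function('p')(1, -4), 17), -19) = Mul(Mul(Mul(1, -4), 17), -19) = Mul(Mul(-4, 17), -19) = Mul(-68, -19) = 1292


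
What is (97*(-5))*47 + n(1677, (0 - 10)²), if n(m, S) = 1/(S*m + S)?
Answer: -3825000999/167800 ≈ -22795.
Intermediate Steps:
n(m, S) = 1/(S + S*m)
(97*(-5))*47 + n(1677, (0 - 10)²) = (97*(-5))*47 + 1/(((0 - 10)²)*(1 + 1677)) = -485*47 + 1/((-10)²*1678) = -22795 + (1/1678)/100 = -22795 + (1/100)*(1/1678) = -22795 + 1/167800 = -3825000999/167800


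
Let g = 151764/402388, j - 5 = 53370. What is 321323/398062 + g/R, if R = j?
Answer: 246473647514281/305334302981750 ≈ 0.80723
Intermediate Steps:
j = 53375 (j = 5 + 53370 = 53375)
g = 37941/100597 (g = 151764*(1/402388) = 37941/100597 ≈ 0.37716)
R = 53375
321323/398062 + g/R = 321323/398062 + (37941/100597)/53375 = 321323*(1/398062) + (37941/100597)*(1/53375) = 321323/398062 + 37941/5369364875 = 246473647514281/305334302981750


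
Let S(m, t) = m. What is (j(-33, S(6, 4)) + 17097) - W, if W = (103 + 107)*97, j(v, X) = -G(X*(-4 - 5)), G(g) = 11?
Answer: -3284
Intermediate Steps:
j(v, X) = -11 (j(v, X) = -1*11 = -11)
W = 20370 (W = 210*97 = 20370)
(j(-33, S(6, 4)) + 17097) - W = (-11 + 17097) - 1*20370 = 17086 - 20370 = -3284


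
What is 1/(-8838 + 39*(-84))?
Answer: -1/12114 ≈ -8.2549e-5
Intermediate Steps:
1/(-8838 + 39*(-84)) = 1/(-8838 - 3276) = 1/(-12114) = -1/12114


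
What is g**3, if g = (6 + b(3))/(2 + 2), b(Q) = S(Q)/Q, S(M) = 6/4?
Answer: 2197/512 ≈ 4.2910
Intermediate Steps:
S(M) = 3/2 (S(M) = 6*(1/4) = 3/2)
b(Q) = 3/(2*Q)
g = 13/8 (g = (6 + (3/2)/3)/(2 + 2) = (6 + (3/2)*(1/3))/4 = (6 + 1/2)*(1/4) = (13/2)*(1/4) = 13/8 ≈ 1.6250)
g**3 = (13/8)**3 = 2197/512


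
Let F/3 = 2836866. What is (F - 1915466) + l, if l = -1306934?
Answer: 5288198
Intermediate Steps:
F = 8510598 (F = 3*2836866 = 8510598)
(F - 1915466) + l = (8510598 - 1915466) - 1306934 = 6595132 - 1306934 = 5288198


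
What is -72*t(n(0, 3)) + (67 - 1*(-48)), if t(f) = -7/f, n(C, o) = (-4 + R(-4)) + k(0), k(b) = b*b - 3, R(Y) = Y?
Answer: 761/11 ≈ 69.182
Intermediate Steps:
k(b) = -3 + b**2 (k(b) = b**2 - 3 = -3 + b**2)
n(C, o) = -11 (n(C, o) = (-4 - 4) + (-3 + 0**2) = -8 + (-3 + 0) = -8 - 3 = -11)
-72*t(n(0, 3)) + (67 - 1*(-48)) = -(-504)/(-11) + (67 - 1*(-48)) = -(-504)*(-1)/11 + (67 + 48) = -72*7/11 + 115 = -504/11 + 115 = 761/11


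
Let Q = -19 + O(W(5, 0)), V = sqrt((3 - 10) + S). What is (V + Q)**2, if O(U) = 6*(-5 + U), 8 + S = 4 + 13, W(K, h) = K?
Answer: (19 - sqrt(2))**2 ≈ 309.26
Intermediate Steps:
S = 9 (S = -8 + (4 + 13) = -8 + 17 = 9)
O(U) = -30 + 6*U
V = sqrt(2) (V = sqrt((3 - 10) + 9) = sqrt(-7 + 9) = sqrt(2) ≈ 1.4142)
Q = -19 (Q = -19 + (-30 + 6*5) = -19 + (-30 + 30) = -19 + 0 = -19)
(V + Q)**2 = (sqrt(2) - 19)**2 = (-19 + sqrt(2))**2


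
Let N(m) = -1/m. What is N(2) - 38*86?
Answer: -6537/2 ≈ -3268.5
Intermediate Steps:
N(2) - 38*86 = -1/2 - 38*86 = -1*1/2 - 3268 = -1/2 - 3268 = -6537/2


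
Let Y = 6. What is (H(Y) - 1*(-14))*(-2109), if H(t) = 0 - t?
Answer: -16872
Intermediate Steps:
H(t) = -t
(H(Y) - 1*(-14))*(-2109) = (-1*6 - 1*(-14))*(-2109) = (-6 + 14)*(-2109) = 8*(-2109) = -16872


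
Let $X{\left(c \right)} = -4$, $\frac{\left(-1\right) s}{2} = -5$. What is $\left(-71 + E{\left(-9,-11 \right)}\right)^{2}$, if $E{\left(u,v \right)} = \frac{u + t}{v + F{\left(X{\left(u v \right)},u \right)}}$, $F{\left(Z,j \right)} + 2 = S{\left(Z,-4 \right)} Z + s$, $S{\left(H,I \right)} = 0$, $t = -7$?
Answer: $\frac{38809}{9} \approx 4312.1$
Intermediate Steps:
$s = 10$ ($s = \left(-2\right) \left(-5\right) = 10$)
$F{\left(Z,j \right)} = 8$ ($F{\left(Z,j \right)} = -2 + \left(0 Z + 10\right) = -2 + \left(0 + 10\right) = -2 + 10 = 8$)
$E{\left(u,v \right)} = \frac{-7 + u}{8 + v}$ ($E{\left(u,v \right)} = \frac{u - 7}{v + 8} = \frac{-7 + u}{8 + v}$)
$\left(-71 + E{\left(-9,-11 \right)}\right)^{2} = \left(-71 + \frac{-7 - 9}{8 - 11}\right)^{2} = \left(-71 + \frac{1}{-3} \left(-16\right)\right)^{2} = \left(-71 - - \frac{16}{3}\right)^{2} = \left(-71 + \frac{16}{3}\right)^{2} = \left(- \frac{197}{3}\right)^{2} = \frac{38809}{9}$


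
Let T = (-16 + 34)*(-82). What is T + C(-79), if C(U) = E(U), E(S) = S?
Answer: -1555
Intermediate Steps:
C(U) = U
T = -1476 (T = 18*(-82) = -1476)
T + C(-79) = -1476 - 79 = -1555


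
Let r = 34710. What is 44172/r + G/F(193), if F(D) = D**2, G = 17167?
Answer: 373538233/215485465 ≈ 1.7335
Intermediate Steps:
44172/r + G/F(193) = 44172/34710 + 17167/(193**2) = 44172*(1/34710) + 17167/37249 = 7362/5785 + 17167*(1/37249) = 7362/5785 + 17167/37249 = 373538233/215485465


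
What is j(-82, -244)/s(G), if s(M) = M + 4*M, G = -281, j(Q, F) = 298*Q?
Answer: 24436/1405 ≈ 17.392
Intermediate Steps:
s(M) = 5*M
j(-82, -244)/s(G) = (298*(-82))/((5*(-281))) = -24436/(-1405) = -24436*(-1/1405) = 24436/1405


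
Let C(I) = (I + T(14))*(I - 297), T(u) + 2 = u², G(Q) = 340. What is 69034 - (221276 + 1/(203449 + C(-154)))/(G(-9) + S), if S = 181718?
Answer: 2330214878774663/33755191722 ≈ 69033.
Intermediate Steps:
T(u) = -2 + u²
C(I) = (-297 + I)*(194 + I) (C(I) = (I + (-2 + 14²))*(I - 297) = (I + (-2 + 196))*(-297 + I) = (I + 194)*(-297 + I) = (194 + I)*(-297 + I) = (-297 + I)*(194 + I))
69034 - (221276 + 1/(203449 + C(-154)))/(G(-9) + S) = 69034 - (221276 + 1/(203449 + (-57618 + (-154)² - 103*(-154))))/(340 + 181718) = 69034 - (221276 + 1/(203449 + (-57618 + 23716 + 15862)))/182058 = 69034 - (221276 + 1/(203449 - 18040))/182058 = 69034 - (221276 + 1/185409)/182058 = 69034 - 41026561885/(185409*182058) = 69034 - 1*41026561885/33755191722 = 69034 - 41026561885/33755191722 = 2330214878774663/33755191722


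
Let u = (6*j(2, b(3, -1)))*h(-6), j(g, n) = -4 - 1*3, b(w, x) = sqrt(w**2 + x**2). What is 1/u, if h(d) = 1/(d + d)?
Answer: 2/7 ≈ 0.28571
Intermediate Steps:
h(d) = 1/(2*d)
j(g, n) = -7 (j(g, n) = -4 - 3 = -7)
u = 7/2 (u = (6*(-7))*((1/2)/(-6)) = -21*(-1)/6 = -42*(-1/12) = 7/2 ≈ 3.5000)
1/u = 1/(7/2) = 2/7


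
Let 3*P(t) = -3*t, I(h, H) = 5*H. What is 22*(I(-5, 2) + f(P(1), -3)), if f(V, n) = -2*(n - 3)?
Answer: 484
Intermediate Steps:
P(t) = -t (P(t) = (-3*t)/3 = -t)
f(V, n) = 6 - 2*n (f(V, n) = -2*(-3 + n) = 6 - 2*n)
22*(I(-5, 2) + f(P(1), -3)) = 22*(5*2 + (6 - 2*(-3))) = 22*(10 + (6 + 6)) = 22*(10 + 12) = 22*22 = 484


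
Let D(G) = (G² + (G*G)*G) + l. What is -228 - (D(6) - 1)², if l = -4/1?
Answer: -61237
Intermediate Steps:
l = -4 (l = -4*1 = -4)
D(G) = -4 + G² + G³ (D(G) = (G² + (G*G)*G) - 4 = (G² + G²*G) - 4 = (G² + G³) - 4 = -4 + G² + G³)
-228 - (D(6) - 1)² = -228 - ((-4 + 6² + 6³) - 1)² = -228 - ((-4 + 36 + 216) - 1)² = -228 - (248 - 1)² = -228 - 1*247² = -228 - 1*61009 = -228 - 61009 = -61237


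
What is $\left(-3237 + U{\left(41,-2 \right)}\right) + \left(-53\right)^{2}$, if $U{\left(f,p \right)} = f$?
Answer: $-387$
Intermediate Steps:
$\left(-3237 + U{\left(41,-2 \right)}\right) + \left(-53\right)^{2} = \left(-3237 + 41\right) + \left(-53\right)^{2} = -3196 + 2809 = -387$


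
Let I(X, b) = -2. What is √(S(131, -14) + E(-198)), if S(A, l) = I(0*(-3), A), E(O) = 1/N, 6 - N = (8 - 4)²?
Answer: I*√210/10 ≈ 1.4491*I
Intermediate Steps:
N = -10 (N = 6 - (8 - 4)² = 6 - 1*4² = 6 - 1*16 = 6 - 16 = -10)
E(O) = -⅒ (E(O) = 1/(-10) = -⅒)
S(A, l) = -2
√(S(131, -14) + E(-198)) = √(-2 - ⅒) = √(-21/10) = I*√210/10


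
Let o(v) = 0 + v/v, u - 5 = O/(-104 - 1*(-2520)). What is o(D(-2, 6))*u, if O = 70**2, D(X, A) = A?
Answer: 4245/604 ≈ 7.0281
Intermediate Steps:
O = 4900
u = 4245/604 (u = 5 + 4900/(-104 - 1*(-2520)) = 5 + 4900/(-104 + 2520) = 5 + 4900/2416 = 5 + 4900*(1/2416) = 5 + 1225/604 = 4245/604 ≈ 7.0281)
o(v) = 1 (o(v) = 0 + 1 = 1)
o(D(-2, 6))*u = 1*(4245/604) = 4245/604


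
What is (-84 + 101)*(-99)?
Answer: -1683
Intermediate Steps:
(-84 + 101)*(-99) = 17*(-99) = -1683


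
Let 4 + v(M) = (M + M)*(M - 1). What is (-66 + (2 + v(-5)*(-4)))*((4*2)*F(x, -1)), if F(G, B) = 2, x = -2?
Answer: -4608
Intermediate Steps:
v(M) = -4 + 2*M*(-1 + M) (v(M) = -4 + (M + M)*(M - 1) = -4 + (2*M)*(-1 + M) = -4 + 2*M*(-1 + M))
(-66 + (2 + v(-5)*(-4)))*((4*2)*F(x, -1)) = (-66 + (2 + (-4 - 2*(-5) + 2*(-5)²)*(-4)))*((4*2)*2) = (-66 + (2 + (-4 + 10 + 2*25)*(-4)))*(8*2) = (-66 + (2 + (-4 + 10 + 50)*(-4)))*16 = (-66 + (2 + 56*(-4)))*16 = (-66 + (2 - 224))*16 = (-66 - 222)*16 = -288*16 = -4608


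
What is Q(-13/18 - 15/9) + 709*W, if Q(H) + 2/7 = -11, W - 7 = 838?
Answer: 4193656/7 ≈ 5.9909e+5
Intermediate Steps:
W = 845 (W = 7 + 838 = 845)
Q(H) = -79/7 (Q(H) = -2/7 - 11 = -79/7)
Q(-13/18 - 15/9) + 709*W = -79/7 + 709*845 = -79/7 + 599105 = 4193656/7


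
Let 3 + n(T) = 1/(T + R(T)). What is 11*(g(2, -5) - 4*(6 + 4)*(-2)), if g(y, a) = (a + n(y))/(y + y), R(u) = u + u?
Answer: 20603/24 ≈ 858.46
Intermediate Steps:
R(u) = 2*u
n(T) = -3 + 1/(3*T) (n(T) = -3 + 1/(T + 2*T) = -3 + 1/(3*T))
g(y, a) = (-3 + a + 1/(3*y))/(2*y) (g(y, a) = (a + (-3 + 1/(3*y)))/(y + y) = (-3 + a + 1/(3*y))/((2*y)) = (-3 + a + 1/(3*y))*(1/(2*y)) = (-3 + a + 1/(3*y))/(2*y))
11*(g(2, -5) - 4*(6 + 4)*(-2)) = 11*((⅙)*(1 - 9*2 + 3*(-5)*2)/2² - 4*(6 + 4)*(-2)) = 11*((⅙)*(¼)*(1 - 18 - 30) - 40*(-2)) = 11*((⅙)*(¼)*(-47) - 4*(-20)) = 11*(-47/24 + 80) = 11*(1873/24) = 20603/24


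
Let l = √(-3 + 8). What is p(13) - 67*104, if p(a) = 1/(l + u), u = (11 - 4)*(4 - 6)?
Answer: -1330902/191 - √5/191 ≈ -6968.1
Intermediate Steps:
u = -14 (u = 7*(-2) = -14)
l = √5 ≈ 2.2361
p(a) = 1/(-14 + √5) (p(a) = 1/(√5 - 14) = 1/(-14 + √5))
p(13) - 67*104 = (-14/191 - √5/191) - 67*104 = (-14/191 - √5/191) - 6968 = -1330902/191 - √5/191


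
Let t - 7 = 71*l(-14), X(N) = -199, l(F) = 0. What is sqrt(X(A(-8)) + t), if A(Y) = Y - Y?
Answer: 8*I*sqrt(3) ≈ 13.856*I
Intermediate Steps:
A(Y) = 0
t = 7 (t = 7 + 71*0 = 7 + 0 = 7)
sqrt(X(A(-8)) + t) = sqrt(-199 + 7) = sqrt(-192) = 8*I*sqrt(3)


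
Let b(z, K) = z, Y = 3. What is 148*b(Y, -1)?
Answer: 444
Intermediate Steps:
148*b(Y, -1) = 148*3 = 444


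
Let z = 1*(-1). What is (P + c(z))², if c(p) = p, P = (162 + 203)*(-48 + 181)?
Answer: 2356519936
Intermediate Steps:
P = 48545 (P = 365*133 = 48545)
z = -1
(P + c(z))² = (48545 - 1)² = 48544² = 2356519936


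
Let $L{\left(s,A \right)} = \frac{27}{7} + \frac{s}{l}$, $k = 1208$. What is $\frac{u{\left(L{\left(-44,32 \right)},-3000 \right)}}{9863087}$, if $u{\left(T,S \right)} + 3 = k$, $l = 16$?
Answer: $\frac{1205}{9863087} \approx 0.00012217$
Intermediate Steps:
$L{\left(s,A \right)} = \frac{27}{7} + \frac{s}{16}$
$u{\left(T,S \right)} = 1205$ ($u{\left(T,S \right)} = -3 + 1208 = 1205$)
$\frac{u{\left(L{\left(-44,32 \right)},-3000 \right)}}{9863087} = \frac{1205}{9863087}$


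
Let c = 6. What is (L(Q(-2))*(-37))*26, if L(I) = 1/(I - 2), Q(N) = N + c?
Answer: -481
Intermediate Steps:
Q(N) = 6 + N (Q(N) = N + 6 = 6 + N)
L(I) = 1/(-2 + I)
(L(Q(-2))*(-37))*26 = (-37/(-2 + (6 - 2)))*26 = (-37/(-2 + 4))*26 = (-37/2)*26 = ((1/2)*(-37))*26 = -37/2*26 = -481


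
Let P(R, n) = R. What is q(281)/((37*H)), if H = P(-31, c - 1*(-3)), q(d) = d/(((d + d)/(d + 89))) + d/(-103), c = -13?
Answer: -18774/118141 ≈ -0.15891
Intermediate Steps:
q(d) = 89/2 + 101*d/206 (q(d) = d/(((2*d)/(89 + d))) + d*(-1/103) = d/((2*d/(89 + d))) - d/103 = d*((89 + d)/(2*d)) - d/103 = (89/2 + d/2) - d/103 = 89/2 + 101*d/206)
H = -31
q(281)/((37*H)) = (89/2 + (101/206)*281)/((37*(-31))) = (89/2 + 28381/206)/(-1147) = (18774/103)*(-1/1147) = -18774/118141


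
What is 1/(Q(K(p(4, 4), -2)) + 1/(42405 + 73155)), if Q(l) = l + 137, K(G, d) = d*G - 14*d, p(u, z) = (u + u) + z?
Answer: 115560/16293961 ≈ 0.0070922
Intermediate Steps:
p(u, z) = z + 2*u (p(u, z) = 2*u + z = z + 2*u)
K(G, d) = -14*d + G*d (K(G, d) = G*d - 14*d = -14*d + G*d)
Q(l) = 137 + l
1/(Q(K(p(4, 4), -2)) + 1/(42405 + 73155)) = 1/((137 - 2*(-14 + (4 + 2*4))) + 1/(42405 + 73155)) = 1/((137 - 2*(-14 + (4 + 8))) + 1/115560) = 1/((137 - 2*(-14 + 12)) + 1/115560) = 1/((137 - 2*(-2)) + 1/115560) = 1/((137 + 4) + 1/115560) = 1/(141 + 1/115560) = 1/(16293961/115560) = 115560/16293961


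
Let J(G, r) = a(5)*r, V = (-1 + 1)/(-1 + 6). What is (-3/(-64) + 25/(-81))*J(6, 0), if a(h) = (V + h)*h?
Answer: 0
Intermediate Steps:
V = 0 (V = 0/5 = 0*(1/5) = 0)
a(h) = h**2 (a(h) = (0 + h)*h = h*h = h**2)
J(G, r) = 25*r (J(G, r) = 5**2*r = 25*r)
(-3/(-64) + 25/(-81))*J(6, 0) = (-3/(-64) + 25/(-81))*(25*0) = (-3*(-1/64) + 25*(-1/81))*0 = (3/64 - 25/81)*0 = -1357/5184*0 = 0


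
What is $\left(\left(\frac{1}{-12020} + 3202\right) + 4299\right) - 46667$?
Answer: $- \frac{470775321}{12020} \approx -39166.0$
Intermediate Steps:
$\left(\left(\frac{1}{-12020} + 3202\right) + 4299\right) - 46667 = \left(\left(- \frac{1}{12020} + 3202\right) + 4299\right) - 46667 = \left(\frac{38488039}{12020} + 4299\right) - 46667 = \frac{90162019}{12020} - 46667 = - \frac{470775321}{12020}$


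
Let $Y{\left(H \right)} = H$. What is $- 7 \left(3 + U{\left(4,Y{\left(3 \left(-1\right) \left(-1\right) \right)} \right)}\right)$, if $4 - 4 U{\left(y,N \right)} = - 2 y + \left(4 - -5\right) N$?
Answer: $\frac{21}{4} \approx 5.25$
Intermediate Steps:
$U{\left(y,N \right)} = 1 + \frac{y}{2} - \frac{9 N}{4}$ ($U{\left(y,N \right)} = 1 - \frac{- 2 y + \left(4 - -5\right) N}{4} = 1 - \frac{- 2 y + \left(4 + 5\right) N}{4} = 1 - \frac{- 2 y + 9 N}{4} = 1 - \left(- \frac{y}{2} + \frac{9 N}{4}\right) = 1 + \frac{y}{2} - \frac{9 N}{4}$)
$- 7 \left(3 + U{\left(4,Y{\left(3 \left(-1\right) \left(-1\right) \right)} \right)}\right) = - 7 \left(3 + \left(1 + \frac{1}{2} \cdot 4 - \frac{9 \cdot 3 \left(-1\right) \left(-1\right)}{4}\right)\right) = - 7 \left(3 + \left(1 + 2 - \frac{9 \left(\left(-3\right) \left(-1\right)\right)}{4}\right)\right) = - 7 \left(3 + \left(1 + 2 - \frac{27}{4}\right)\right) = - 7 \left(3 - \frac{15}{4}\right) = \left(-7\right) \left(- \frac{3}{4}\right) = \frac{21}{4}$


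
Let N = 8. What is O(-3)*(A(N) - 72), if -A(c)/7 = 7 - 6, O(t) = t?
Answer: 237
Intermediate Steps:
A(c) = -7 (A(c) = -7*(7 - 6) = -7*1 = -7)
O(-3)*(A(N) - 72) = -3*(-7 - 72) = -3*(-79) = 237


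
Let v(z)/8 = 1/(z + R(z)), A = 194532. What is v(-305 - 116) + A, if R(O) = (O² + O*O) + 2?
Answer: 68876583524/354063 ≈ 1.9453e+5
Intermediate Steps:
R(O) = 2 + 2*O² (R(O) = (O² + O²) + 2 = 2*O² + 2 = 2 + 2*O²)
v(z) = 8/(2 + z + 2*z²) (v(z) = 8/(z + (2 + 2*z²)) = 8/(2 + z + 2*z²))
v(-305 - 116) + A = 8/(2 + (-305 - 116) + 2*(-305 - 116)²) + 194532 = 8/(2 - 421 + 2*(-421)²) + 194532 = 8/(2 - 421 + 2*177241) + 194532 = 8/(2 - 421 + 354482) + 194532 = 8/354063 + 194532 = 68876583524/354063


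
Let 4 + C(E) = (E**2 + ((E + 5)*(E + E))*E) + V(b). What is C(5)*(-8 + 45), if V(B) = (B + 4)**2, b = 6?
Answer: 22977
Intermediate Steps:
V(B) = (4 + B)**2
C(E) = 96 + E**2 + 2*E**2*(5 + E) (C(E) = -4 + ((E**2 + ((E + 5)*(E + E))*E) + (4 + 6)**2) = -4 + ((E**2 + ((5 + E)*(2*E))*E) + 10**2) = -4 + ((E**2 + (2*E*(5 + E))*E) + 100) = -4 + ((E**2 + 2*E**2*(5 + E)) + 100) = -4 + (100 + E**2 + 2*E**2*(5 + E)) = 96 + E**2 + 2*E**2*(5 + E))
C(5)*(-8 + 45) = (96 + 2*5**3 + 11*5**2)*(-8 + 45) = (96 + 2*125 + 11*25)*37 = (96 + 250 + 275)*37 = 621*37 = 22977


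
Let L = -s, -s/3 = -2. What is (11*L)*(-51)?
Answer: 3366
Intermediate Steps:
s = 6 (s = -3*(-2) = 6)
L = -6 (L = -1*6 = -6)
(11*L)*(-51) = (11*(-6))*(-51) = -66*(-51) = 3366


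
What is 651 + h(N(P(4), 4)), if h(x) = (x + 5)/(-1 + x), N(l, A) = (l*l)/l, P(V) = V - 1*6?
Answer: 650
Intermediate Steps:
P(V) = -6 + V (P(V) = V - 6 = -6 + V)
N(l, A) = l (N(l, A) = l**2/l = l)
h(x) = (5 + x)/(-1 + x)
651 + h(N(P(4), 4)) = 651 + (5 + (-6 + 4))/(-1 + (-6 + 4)) = 651 + (5 - 2)/(-1 - 2) = 651 + 3/(-3) = 651 - 1/3*3 = 651 - 1 = 650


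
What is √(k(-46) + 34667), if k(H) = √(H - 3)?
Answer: √(34667 + 7*I) ≈ 186.19 + 0.019*I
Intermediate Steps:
k(H) = √(-3 + H)
√(k(-46) + 34667) = √(√(-3 - 46) + 34667) = √(√(-49) + 34667) = √(7*I + 34667) = √(34667 + 7*I)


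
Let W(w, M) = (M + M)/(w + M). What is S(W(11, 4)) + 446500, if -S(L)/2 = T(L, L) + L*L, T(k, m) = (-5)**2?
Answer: 100451122/225 ≈ 4.4645e+5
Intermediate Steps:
T(k, m) = 25
W(w, M) = 2*M/(M + w) (W(w, M) = (2*M)/(M + w) = 2*M/(M + w))
S(L) = -50 - 2*L**2 (S(L) = -2*(25 + L*L) = -2*(25 + L**2) = -50 - 2*L**2)
S(W(11, 4)) + 446500 = (-50 - 2*64/(4 + 11)**2) + 446500 = (-50 - 2*(2*4/15)**2) + 446500 = (-50 - 2*(2*4*(1/15))**2) + 446500 = (-50 - 2*(8/15)**2) + 446500 = (-50 - 2*64/225) + 446500 = (-50 - 128/225) + 446500 = -11378/225 + 446500 = 100451122/225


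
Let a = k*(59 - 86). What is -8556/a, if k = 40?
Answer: 713/90 ≈ 7.9222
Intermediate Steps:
a = -1080 (a = 40*(59 - 86) = 40*(-27) = -1080)
-8556/a = -8556/(-1080) = -8556*(-1/1080) = 713/90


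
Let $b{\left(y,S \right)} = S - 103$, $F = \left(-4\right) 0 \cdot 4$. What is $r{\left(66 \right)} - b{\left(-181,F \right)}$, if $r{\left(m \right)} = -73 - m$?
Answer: $-36$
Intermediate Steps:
$F = 0$ ($F = 0 \cdot 4 = 0$)
$b{\left(y,S \right)} = -103 + S$
$r{\left(66 \right)} - b{\left(-181,F \right)} = \left(-73 - 66\right) - \left(-103 + 0\right) = \left(-73 - 66\right) - -103 = -139 + 103 = -36$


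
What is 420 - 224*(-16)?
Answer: 4004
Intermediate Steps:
420 - 224*(-16) = 420 - 28*(-128) = 420 + 3584 = 4004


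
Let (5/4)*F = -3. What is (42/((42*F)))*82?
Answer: -205/6 ≈ -34.167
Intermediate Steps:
F = -12/5 (F = (⅘)*(-3) = -12/5 ≈ -2.4000)
(42/((42*F)))*82 = (42/((42*(-12/5))))*82 = (42/(-504/5))*82 = (42*(-5/504))*82 = -5/12*82 = -205/6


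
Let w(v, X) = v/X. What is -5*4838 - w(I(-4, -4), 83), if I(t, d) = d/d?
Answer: -2007771/83 ≈ -24190.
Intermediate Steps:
I(t, d) = 1
-5*4838 - w(I(-4, -4), 83) = -5*4838 - 1/83 = -24190 - 1/83 = -2007771/83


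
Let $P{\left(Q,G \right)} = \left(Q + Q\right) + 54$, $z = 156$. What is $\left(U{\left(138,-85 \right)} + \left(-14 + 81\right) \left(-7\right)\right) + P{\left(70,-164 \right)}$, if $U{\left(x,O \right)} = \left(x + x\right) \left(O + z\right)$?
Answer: $19321$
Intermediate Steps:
$U{\left(x,O \right)} = 2 x \left(156 + O\right)$ ($U{\left(x,O \right)} = \left(x + x\right) \left(O + 156\right) = 2 x \left(156 + O\right)$)
$P{\left(Q,G \right)} = 54 + 2 Q$ ($P{\left(Q,G \right)} = 2 Q + 54 = 54 + 2 Q$)
$\left(U{\left(138,-85 \right)} + \left(-14 + 81\right) \left(-7\right)\right) + P{\left(70,-164 \right)} = \left(2 \cdot 138 \left(156 - 85\right) + \left(-14 + 81\right) \left(-7\right)\right) + \left(54 + 2 \cdot 70\right) = \left(2 \cdot 138 \cdot 71 + 67 \left(-7\right)\right) + \left(54 + 140\right) = \left(19596 - 469\right) + 194 = 19127 + 194 = 19321$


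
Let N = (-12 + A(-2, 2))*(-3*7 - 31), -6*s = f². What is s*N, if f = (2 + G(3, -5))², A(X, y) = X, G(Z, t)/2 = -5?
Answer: -1490944/3 ≈ -4.9698e+5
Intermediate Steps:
G(Z, t) = -10 (G(Z, t) = 2*(-5) = -10)
f = 64 (f = (2 - 10)² = (-8)² = 64)
s = -2048/3 (s = -⅙*64² = -⅙*4096 = -2048/3 ≈ -682.67)
N = 728 (N = (-12 - 2)*(-3*7 - 31) = -14*(-21 - 31) = -14*(-52) = 728)
s*N = -2048/3*728 = -1490944/3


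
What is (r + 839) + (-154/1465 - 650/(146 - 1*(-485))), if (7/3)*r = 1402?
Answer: 9309832817/6470905 ≈ 1438.7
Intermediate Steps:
r = 4206/7 (r = (3/7)*1402 = 4206/7 ≈ 600.86)
(r + 839) + (-154/1465 - 650/(146 - 1*(-485))) = (4206/7 + 839) + (-154/1465 - 650/(146 - 1*(-485))) = 10079/7 + (-154*1/1465 - 650/(146 + 485)) = 10079/7 + (-154/1465 - 650/631) = 10079/7 - 1049424/924415 = 9309832817/6470905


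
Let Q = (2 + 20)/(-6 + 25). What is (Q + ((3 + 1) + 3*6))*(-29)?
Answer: -12760/19 ≈ -671.58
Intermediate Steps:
Q = 22/19 ≈ 1.1579
(Q + ((3 + 1) + 3*6))*(-29) = (22/19 + ((3 + 1) + 3*6))*(-29) = (22/19 + (4 + 18))*(-29) = (22/19 + 22)*(-29) = (440/19)*(-29) = -12760/19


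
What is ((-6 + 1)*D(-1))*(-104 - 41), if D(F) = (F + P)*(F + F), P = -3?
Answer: 5800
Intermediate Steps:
D(F) = 2*F*(-3 + F) (D(F) = (F - 3)*(F + F) = (-3 + F)*(2*F) = 2*F*(-3 + F))
((-6 + 1)*D(-1))*(-104 - 41) = ((-6 + 1)*(2*(-1)*(-3 - 1)))*(-104 - 41) = -10*(-1)*(-4)*(-145) = -5*8*(-145) = -40*(-145) = 5800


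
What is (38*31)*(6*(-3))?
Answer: -21204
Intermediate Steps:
(38*31)*(6*(-3)) = 1178*(-18) = -21204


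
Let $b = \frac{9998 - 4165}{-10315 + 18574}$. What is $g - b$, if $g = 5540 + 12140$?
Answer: $\frac{146013287}{8259} \approx 17679.0$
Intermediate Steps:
$b = \frac{5833}{8259} \approx 0.70626$
$g = 17680$
$g - b = 17680 - \frac{5833}{8259} = \frac{146013287}{8259}$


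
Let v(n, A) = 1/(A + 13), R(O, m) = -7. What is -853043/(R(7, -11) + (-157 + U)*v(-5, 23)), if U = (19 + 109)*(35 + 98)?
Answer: -30709548/16615 ≈ -1848.3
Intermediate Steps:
U = 17024 (U = 128*133 = 17024)
v(n, A) = 1/(13 + A)
-853043/(R(7, -11) + (-157 + U)*v(-5, 23)) = -853043/(-7 + (-157 + 17024)/(13 + 23)) = -853043/(-7 + 16867/36) = -853043/16615/36 = -853043*36/16615 = -30709548/16615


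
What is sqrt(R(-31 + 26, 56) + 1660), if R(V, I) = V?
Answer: sqrt(1655) ≈ 40.682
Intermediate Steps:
sqrt(R(-31 + 26, 56) + 1660) = sqrt((-31 + 26) + 1660) = sqrt(-5 + 1660) = sqrt(1655)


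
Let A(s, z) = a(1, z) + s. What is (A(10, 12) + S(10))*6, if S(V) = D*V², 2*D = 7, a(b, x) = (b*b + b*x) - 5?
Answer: 2208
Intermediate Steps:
a(b, x) = -5 + b² + b*x (a(b, x) = (b² + b*x) - 5 = -5 + b² + b*x)
D = 7/2 (D = (½)*7 = 7/2 ≈ 3.5000)
S(V) = 7*V²/2
A(s, z) = -4 + s + z (A(s, z) = (-5 + 1² + 1*z) + s = (-5 + 1 + z) + s = (-4 + z) + s = -4 + s + z)
(A(10, 12) + S(10))*6 = ((-4 + 10 + 12) + (7/2)*10²)*6 = (18 + (7/2)*100)*6 = (18 + 350)*6 = 368*6 = 2208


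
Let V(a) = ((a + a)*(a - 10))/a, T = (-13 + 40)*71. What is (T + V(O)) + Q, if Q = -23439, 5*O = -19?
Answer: -107748/5 ≈ -21550.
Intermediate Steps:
O = -19/5 (O = (⅕)*(-19) = -19/5 ≈ -3.8000)
T = 1917 (T = 27*71 = 1917)
V(a) = -20 + 2*a (V(a) = ((2*a)*(-10 + a))/a = (2*a*(-10 + a))/a = -20 + 2*a)
(T + V(O)) + Q = (1917 + (-20 + 2*(-19/5))) - 23439 = (1917 + (-20 - 38/5)) - 23439 = (1917 - 138/5) - 23439 = 9447/5 - 23439 = -107748/5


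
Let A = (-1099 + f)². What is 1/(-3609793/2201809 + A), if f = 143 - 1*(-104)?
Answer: 2201809/1598298350543 ≈ 1.3776e-6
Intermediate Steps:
f = 247 (f = 143 + 104 = 247)
A = 725904 (A = (-1099 + 247)² = (-852)² = 725904)
1/(-3609793/2201809 + A) = 1/(-3609793/2201809 + 725904) = 1/(1598298350543/2201809) = 2201809/1598298350543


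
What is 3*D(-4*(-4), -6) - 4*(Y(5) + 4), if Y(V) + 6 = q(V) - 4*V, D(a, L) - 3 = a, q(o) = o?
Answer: 125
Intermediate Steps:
D(a, L) = 3 + a
Y(V) = -6 - 3*V (Y(V) = -6 + (V - 4*V) = -6 - 3*V)
3*D(-4*(-4), -6) - 4*(Y(5) + 4) = 3*(3 - 4*(-4)) - 4*((-6 - 3*5) + 4) = 3*(3 + 16) - 4*((-6 - 15) + 4) = 3*19 - 4*(-21 + 4) = 57 - 4*(-17) = 57 + 68 = 125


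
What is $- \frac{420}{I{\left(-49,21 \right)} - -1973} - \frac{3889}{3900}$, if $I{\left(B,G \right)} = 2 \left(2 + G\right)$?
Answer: $- \frac{3163297}{2624700} \approx -1.2052$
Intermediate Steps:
$I{\left(B,G \right)} = 4 + 2 G$
$- \frac{420}{I{\left(-49,21 \right)} - -1973} - \frac{3889}{3900} = - \frac{420}{\left(4 + 2 \cdot 21\right) - -1973} - \frac{3889}{3900} = - \frac{420}{\left(4 + 42\right) + 1973} - \frac{3889}{3900} = - \frac{420}{46 + 1973} - \frac{3889}{3900} = - \frac{420}{2019} - \frac{3889}{3900} = \left(-420\right) \frac{1}{2019} - \frac{3889}{3900} = - \frac{140}{673} - \frac{3889}{3900} = - \frac{3163297}{2624700}$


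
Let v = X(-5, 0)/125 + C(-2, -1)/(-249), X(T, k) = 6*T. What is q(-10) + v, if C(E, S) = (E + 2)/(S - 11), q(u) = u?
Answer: -256/25 ≈ -10.240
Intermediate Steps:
C(E, S) = (2 + E)/(-11 + S)
v = -6/25 (v = (6*(-5))/125 + ((2 - 2)/(-11 - 1))/(-249) = -30*1/125 + (0/(-12))*(-1/249) = -6/25 - 1/12*0*(-1/249) = -6/25 + 0*(-1/249) = -6/25 + 0 = -6/25 ≈ -0.24000)
q(-10) + v = -10 - 6/25 = -256/25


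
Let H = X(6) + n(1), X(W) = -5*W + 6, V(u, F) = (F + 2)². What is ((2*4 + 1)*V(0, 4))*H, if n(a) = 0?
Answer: -7776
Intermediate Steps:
V(u, F) = (2 + F)²
X(W) = 6 - 5*W
H = -24 (H = (6 - 5*6) + 0 = (6 - 30) + 0 = -24 + 0 = -24)
((2*4 + 1)*V(0, 4))*H = ((2*4 + 1)*(2 + 4)²)*(-24) = ((8 + 1)*6²)*(-24) = (9*36)*(-24) = 324*(-24) = -7776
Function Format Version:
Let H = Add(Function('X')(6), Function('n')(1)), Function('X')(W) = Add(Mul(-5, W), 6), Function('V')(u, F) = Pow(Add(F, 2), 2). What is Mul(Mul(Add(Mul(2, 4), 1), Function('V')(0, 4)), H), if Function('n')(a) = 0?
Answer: -7776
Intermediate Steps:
Function('V')(u, F) = Pow(Add(2, F), 2)
Function('X')(W) = Add(6, Mul(-5, W))
H = -24 (H = Add(Add(6, Mul(-5, 6)), 0) = Add(Add(6, -30), 0) = Add(-24, 0) = -24)
Mul(Mul(Add(Mul(2, 4), 1), Function('V')(0, 4)), H) = Mul(Mul(Add(Mul(2, 4), 1), Pow(Add(2, 4), 2)), -24) = Mul(Mul(Add(8, 1), Pow(6, 2)), -24) = Mul(Mul(9, 36), -24) = Mul(324, -24) = -7776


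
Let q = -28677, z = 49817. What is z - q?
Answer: 78494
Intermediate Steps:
z - q = 49817 - 1*(-28677) = 49817 + 28677 = 78494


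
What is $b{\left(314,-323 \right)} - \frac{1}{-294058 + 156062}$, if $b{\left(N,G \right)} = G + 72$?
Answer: $- \frac{34636995}{137996} \approx -251.0$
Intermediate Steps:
$b{\left(N,G \right)} = 72 + G$
$b{\left(314,-323 \right)} - \frac{1}{-294058 + 156062} = \left(72 - 323\right) - \frac{1}{-294058 + 156062} = -251 - \frac{1}{-137996} = -251 - - \frac{1}{137996} = -251 + \frac{1}{137996} = - \frac{34636995}{137996}$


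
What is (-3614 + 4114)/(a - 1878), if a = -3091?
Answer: -500/4969 ≈ -0.10062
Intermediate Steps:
(-3614 + 4114)/(a - 1878) = (-3614 + 4114)/(-3091 - 1878) = 500/(-4969) = 500*(-1/4969) = -500/4969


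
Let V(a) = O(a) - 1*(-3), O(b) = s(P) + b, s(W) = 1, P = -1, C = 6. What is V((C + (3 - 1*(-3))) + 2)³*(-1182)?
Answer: -6893424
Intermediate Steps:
O(b) = 1 + b
V(a) = 4 + a (V(a) = (1 + a) - 1*(-3) = (1 + a) + 3 = 4 + a)
V((C + (3 - 1*(-3))) + 2)³*(-1182) = (4 + ((6 + (3 - 1*(-3))) + 2))³*(-1182) = (4 + ((6 + (3 + 3)) + 2))³*(-1182) = (4 + ((6 + 6) + 2))³*(-1182) = (4 + (12 + 2))³*(-1182) = (4 + 14)³*(-1182) = 18³*(-1182) = 5832*(-1182) = -6893424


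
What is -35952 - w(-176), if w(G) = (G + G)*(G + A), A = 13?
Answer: -93328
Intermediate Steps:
w(G) = 2*G*(13 + G) (w(G) = (G + G)*(G + 13) = (2*G)*(13 + G) = 2*G*(13 + G))
-35952 - w(-176) = -35952 - 2*(-176)*(13 - 176) = -35952 - 2*(-176)*(-163) = -35952 - 1*57376 = -35952 - 57376 = -93328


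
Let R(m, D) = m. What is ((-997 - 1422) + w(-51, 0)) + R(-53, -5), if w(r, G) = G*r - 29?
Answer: -2501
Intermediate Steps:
w(r, G) = -29 + G*r
((-997 - 1422) + w(-51, 0)) + R(-53, -5) = ((-997 - 1422) + (-29 + 0*(-51))) - 53 = (-2419 + (-29 + 0)) - 53 = (-2419 - 29) - 53 = -2448 - 53 = -2501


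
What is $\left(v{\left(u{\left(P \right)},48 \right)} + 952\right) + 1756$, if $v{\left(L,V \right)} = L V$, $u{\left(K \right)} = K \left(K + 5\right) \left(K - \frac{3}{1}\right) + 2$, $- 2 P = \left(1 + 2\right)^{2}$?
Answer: $3614$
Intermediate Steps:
$P = - \frac{9}{2}$ ($P = - \frac{\left(1 + 2\right)^{2}}{2} = - \frac{3^{2}}{2} = \left(- \frac{1}{2}\right) 9 = - \frac{9}{2} \approx -4.5$)
$u{\left(K \right)} = 2 + K \left(-3 + K\right) \left(5 + K\right)$ ($u{\left(K \right)} = K \left(5 + K\right) \left(K - 3\right) + 2 = K \left(5 + K\right) \left(-3 + K\right) + 2 = K \left(-3 + K\right) \left(5 + K\right) + 2 = 2 + K \left(-3 + K\right) \left(5 + K\right)$)
$\left(v{\left(u{\left(P \right)},48 \right)} + 952\right) + 1756 = \left(\left(2 + \left(- \frac{9}{2}\right)^{3} - - \frac{135}{2} + 2 \left(- \frac{9}{2}\right)^{2}\right) 48 + 952\right) + 1756 = \left(\left(2 - \frac{729}{8} + \frac{135}{2} + 2 \cdot \frac{81}{4}\right) 48 + 952\right) + 1756 = \left(\left(2 - \frac{729}{8} + \frac{135}{2} + \frac{81}{2}\right) 48 + 952\right) + 1756 = \left(\frac{151}{8} \cdot 48 + 952\right) + 1756 = \left(906 + 952\right) + 1756 = 1858 + 1756 = 3614$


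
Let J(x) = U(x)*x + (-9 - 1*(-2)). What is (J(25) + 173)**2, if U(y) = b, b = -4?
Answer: 4356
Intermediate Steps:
U(y) = -4
J(x) = -7 - 4*x (J(x) = -4*x + (-9 - 1*(-2)) = -4*x + (-9 + 2) = -4*x - 7 = -7 - 4*x)
(J(25) + 173)**2 = ((-7 - 4*25) + 173)**2 = ((-7 - 100) + 173)**2 = (-107 + 173)**2 = 66**2 = 4356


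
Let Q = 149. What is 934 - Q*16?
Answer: -1450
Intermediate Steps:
934 - Q*16 = 934 - 149*16 = 934 - 1*2384 = 934 - 2384 = -1450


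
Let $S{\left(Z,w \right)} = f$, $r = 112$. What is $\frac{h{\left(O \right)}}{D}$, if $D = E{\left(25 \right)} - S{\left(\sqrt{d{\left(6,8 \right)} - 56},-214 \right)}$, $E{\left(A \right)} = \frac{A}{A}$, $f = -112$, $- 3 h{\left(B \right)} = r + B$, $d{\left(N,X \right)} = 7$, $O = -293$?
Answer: $\frac{181}{339} \approx 0.53392$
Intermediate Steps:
$h{\left(B \right)} = - \frac{112}{3} - \frac{B}{3}$ ($h{\left(B \right)} = - \frac{112 + B}{3} = - \frac{112}{3} - \frac{B}{3}$)
$E{\left(A \right)} = 1$
$S{\left(Z,w \right)} = -112$
$D = 113$ ($D = 1 - -112 = 1 + 112 = 113$)
$\frac{h{\left(O \right)}}{D} = \frac{- \frac{112}{3} - - \frac{293}{3}}{113} = \left(- \frac{112}{3} + \frac{293}{3}\right) \frac{1}{113} = \frac{181}{3} \cdot \frac{1}{113} = \frac{181}{339}$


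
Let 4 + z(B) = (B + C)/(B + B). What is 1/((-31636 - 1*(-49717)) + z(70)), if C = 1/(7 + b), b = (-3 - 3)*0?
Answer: 980/17715951 ≈ 5.5317e-5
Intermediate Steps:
b = 0 (b = -6*0 = 0)
C = ⅐ (C = 1/(7 + 0) = 1/7 = ⅐ ≈ 0.14286)
z(B) = -4 + (⅐ + B)/(2*B) (z(B) = -4 + (B + ⅐)/(B + B) = -4 + (⅐ + B)/((2*B)) = -4 + (⅐ + B)*(1/(2*B)) = -4 + (⅐ + B)/(2*B))
1/((-31636 - 1*(-49717)) + z(70)) = 1/((-31636 - 1*(-49717)) + (1/14)*(1 - 49*70)/70) = 1/((-31636 + 49717) + (1/14)*(1/70)*(1 - 3430)) = 1/(18081 + (1/14)*(1/70)*(-3429)) = 1/(18081 - 3429/980) = 1/(17715951/980) = 980/17715951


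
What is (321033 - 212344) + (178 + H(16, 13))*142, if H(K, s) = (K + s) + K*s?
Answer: 167619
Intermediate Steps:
H(K, s) = K + s + K*s
(321033 - 212344) + (178 + H(16, 13))*142 = (321033 - 212344) + (178 + (16 + 13 + 16*13))*142 = 108689 + (178 + (16 + 13 + 208))*142 = 108689 + (178 + 237)*142 = 108689 + 415*142 = 108689 + 58930 = 167619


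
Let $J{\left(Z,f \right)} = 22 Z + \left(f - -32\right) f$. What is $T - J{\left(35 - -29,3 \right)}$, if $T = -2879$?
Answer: $-4392$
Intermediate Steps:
$J{\left(Z,f \right)} = 22 Z + f \left(32 + f\right)$ ($J{\left(Z,f \right)} = 22 Z + \left(f + 32\right) f = 22 Z + \left(32 + f\right) f = 22 Z + f \left(32 + f\right)$)
$T - J{\left(35 - -29,3 \right)} = -2879 - \left(3^{2} + 22 \left(35 - -29\right) + 32 \cdot 3\right) = -2879 - \left(9 + 22 \left(35 + 29\right) + 96\right) = -2879 - \left(9 + 22 \cdot 64 + 96\right) = -2879 - \left(9 + 1408 + 96\right) = -2879 - 1513 = -4392$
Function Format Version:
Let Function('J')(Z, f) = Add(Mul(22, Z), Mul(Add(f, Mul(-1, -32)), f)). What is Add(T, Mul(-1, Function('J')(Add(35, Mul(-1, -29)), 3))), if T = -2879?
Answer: -4392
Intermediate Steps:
Function('J')(Z, f) = Add(Mul(22, Z), Mul(f, Add(32, f))) (Function('J')(Z, f) = Add(Mul(22, Z), Mul(Add(f, 32), f)) = Add(Mul(22, Z), Mul(Add(32, f), f)) = Add(Mul(22, Z), Mul(f, Add(32, f))))
Add(T, Mul(-1, Function('J')(Add(35, Mul(-1, -29)), 3))) = Add(-2879, Mul(-1, Add(Pow(3, 2), Mul(22, Add(35, Mul(-1, -29))), Mul(32, 3)))) = Add(-2879, Mul(-1, Add(9, Mul(22, Add(35, 29)), 96))) = Add(-2879, Mul(-1, Add(9, Mul(22, 64), 96))) = Add(-2879, Mul(-1, Add(9, 1408, 96))) = Add(-2879, Mul(-1, 1513)) = Add(-2879, -1513) = -4392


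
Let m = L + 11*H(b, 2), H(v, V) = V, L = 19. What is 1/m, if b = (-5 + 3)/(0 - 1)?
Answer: 1/41 ≈ 0.024390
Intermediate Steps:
b = 2 (b = -2/(-1) = -2*(-1) = 2)
m = 41 (m = 19 + 11*2 = 19 + 22 = 41)
1/m = 1/41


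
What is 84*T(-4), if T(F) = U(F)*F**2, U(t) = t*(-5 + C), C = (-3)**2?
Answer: -21504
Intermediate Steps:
C = 9
U(t) = 4*t (U(t) = t*(-5 + 9) = t*4 = 4*t)
T(F) = 4*F**3 (T(F) = (4*F)*F**2 = 4*F**3)
84*T(-4) = 84*(4*(-4)**3) = 84*(4*(-64)) = 84*(-256) = -21504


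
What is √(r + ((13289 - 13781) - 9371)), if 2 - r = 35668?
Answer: I*√45529 ≈ 213.38*I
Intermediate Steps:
r = -35666 (r = 2 - 1*35668 = 2 - 35668 = -35666)
√(r + ((13289 - 13781) - 9371)) = √(-35666 + ((13289 - 13781) - 9371)) = √(-35666 + (-492 - 9371)) = √(-35666 - 9863) = √(-45529) = I*√45529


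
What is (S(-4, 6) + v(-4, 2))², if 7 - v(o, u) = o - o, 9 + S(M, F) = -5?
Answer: 49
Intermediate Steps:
S(M, F) = -14 (S(M, F) = -9 - 5 = -14)
v(o, u) = 7 (v(o, u) = 7 - (o - o) = 7 - 1*0 = 7 + 0 = 7)
(S(-4, 6) + v(-4, 2))² = (-14 + 7)² = (-7)² = 49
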